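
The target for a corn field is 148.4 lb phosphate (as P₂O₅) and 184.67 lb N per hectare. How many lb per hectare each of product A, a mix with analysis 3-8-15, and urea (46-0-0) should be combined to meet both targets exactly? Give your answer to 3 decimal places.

With a, b = lb per hectare of product A and urea:
P₂O₅: 0.08·a + 0·b = 148.4
N: 0.03·a + 0.46·b = 184.67
Eliminate a: (row1) − 0.08/0.03·(row2) → -1.22667·b = -344.053, so b = 280.4783.
Back-substitute: a = (148.4 − 0·280.4783) / 0.08 = 1855.

1855.000 lb product A, 280.478 lb urea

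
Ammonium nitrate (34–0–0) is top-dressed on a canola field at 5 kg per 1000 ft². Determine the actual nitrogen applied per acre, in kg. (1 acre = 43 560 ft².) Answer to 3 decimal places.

74.052 kg N per acre

nitrogen per 1000 ft² = 5 × 34% = 1.7 kg.
Convert to per acre: 1.7 × 43.56 = 74.052 kg.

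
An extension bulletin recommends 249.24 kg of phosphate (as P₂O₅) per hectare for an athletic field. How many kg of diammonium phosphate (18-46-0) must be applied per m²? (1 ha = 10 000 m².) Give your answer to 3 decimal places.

Product per hectare = 249.24 / 46% = 541.826 kg.
Convert to per m²: 541.826 × 0.0001 = 0.0541826 kg.

0.054 kg of product per sq m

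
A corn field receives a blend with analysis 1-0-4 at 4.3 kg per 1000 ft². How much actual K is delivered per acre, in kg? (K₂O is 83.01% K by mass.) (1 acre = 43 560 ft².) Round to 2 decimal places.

6.22 kg K per acre

K₂O per 1000 ft² = 4.3 × 4% = 0.172 kg.
Elemental K = 0.172 × 0.8301 = 0.142777 kg per 1000 ft².
Convert to per acre: 0.142777 × 43.56 = 6.21937 kg.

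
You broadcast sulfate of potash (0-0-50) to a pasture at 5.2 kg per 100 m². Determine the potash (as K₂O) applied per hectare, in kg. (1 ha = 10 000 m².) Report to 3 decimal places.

K₂O per 100 m² = 5.2 × 50% = 2.6 kg.
Convert to per hectare: 2.6 × 100 = 260 kg.

260.000 kg K₂O per hectare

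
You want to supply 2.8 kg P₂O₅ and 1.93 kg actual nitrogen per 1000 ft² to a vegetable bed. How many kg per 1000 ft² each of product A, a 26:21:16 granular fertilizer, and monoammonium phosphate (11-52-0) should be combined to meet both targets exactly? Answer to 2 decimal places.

6.21 kg product A, 2.88 kg monoammonium phosphate

Per-1000 ft² balance (a = product A, b = monoammonium phosphate):
P₂O₅: 0.21·a + 0.52·b = 2.8
N: 0.26·a + 0.11·b = 1.93
Solving simultaneously: a = 6.20517, b = 2.87868.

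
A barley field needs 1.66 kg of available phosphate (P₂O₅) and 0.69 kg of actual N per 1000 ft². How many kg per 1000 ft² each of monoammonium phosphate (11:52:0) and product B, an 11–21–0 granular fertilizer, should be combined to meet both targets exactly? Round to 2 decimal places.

With a, b = kg per 1000 ft² of monoammonium phosphate and product B:
P₂O₅: 0.52·a + 0.21·b = 1.66
N: 0.11·a + 0.11·b = 0.69
Eliminate b: (row1) − 0.21/0.11·(row2) → 0.31·a = 0.342727, so a = 1.10557.
Then b = (0.69 − 0.11·1.10557) / 0.11 = 5.16716.

1.11 kg monoammonium phosphate, 5.17 kg product B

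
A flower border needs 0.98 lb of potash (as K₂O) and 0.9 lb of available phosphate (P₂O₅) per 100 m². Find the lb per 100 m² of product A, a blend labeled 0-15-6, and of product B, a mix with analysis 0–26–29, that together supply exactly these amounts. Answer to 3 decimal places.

0.222 lb product A, 3.333 lb product B

Let a = lb of product A, b = lb of product B (per 100 m²).
K₂O: 0.06·a + 0.29·b = 0.98
P₂O₅: 0.15·a + 0.26·b = 0.9
Eliminate a: (row1) − 0.06/0.15·(row2) → 0.186·b = 0.62, so b = 3.33333.
Back-substitute: a = (0.98 − 0.29·3.33333) / 0.06 = 0.222222.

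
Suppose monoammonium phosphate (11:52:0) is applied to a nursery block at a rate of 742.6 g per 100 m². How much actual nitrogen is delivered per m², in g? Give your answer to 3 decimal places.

nitrogen per 100 m² = 742.6 × 11% = 81.686 g.
Convert to per m²: 81.686 × 0.01 = 0.81686 g.

0.817 g N per sq m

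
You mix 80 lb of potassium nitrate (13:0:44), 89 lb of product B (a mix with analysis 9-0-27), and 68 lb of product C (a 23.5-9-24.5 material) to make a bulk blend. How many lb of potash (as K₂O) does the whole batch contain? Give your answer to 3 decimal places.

K₂O mass = 44%×80 + 27%×89 + 24.5%×68 = 75.89 lb.

75.890 lb K₂O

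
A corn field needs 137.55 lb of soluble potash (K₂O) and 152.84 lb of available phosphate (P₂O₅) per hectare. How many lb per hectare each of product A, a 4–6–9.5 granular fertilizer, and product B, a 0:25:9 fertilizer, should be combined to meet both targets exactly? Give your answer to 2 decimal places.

Per-hectare balance (a = product A, b = product B):
K₂O: 0.095·a + 0.09·b = 137.55
P₂O₅: 0.06·a + 0.25·b = 152.84
Eliminate b: (row1) − 0.09/0.25·(row2) → 0.0734·a = 82.5276, so a = 1124.354.
Then b = (152.84 − 0.06·1124.354) / 0.25 = 341.51499.

1124.35 lb product A, 341.51 lb product B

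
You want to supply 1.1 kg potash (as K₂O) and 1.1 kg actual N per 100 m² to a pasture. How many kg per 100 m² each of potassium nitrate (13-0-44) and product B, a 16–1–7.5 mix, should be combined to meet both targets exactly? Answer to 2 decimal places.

Let a = kg of potassium nitrate, b = kg of product B (per 100 m²).
K₂O: 0.44·a + 0.075·b = 1.1
N: 0.13·a + 0.16·b = 1.1
Solving simultaneously: a = 1.54163, b = 5.62242.

1.54 kg potassium nitrate, 5.62 kg product B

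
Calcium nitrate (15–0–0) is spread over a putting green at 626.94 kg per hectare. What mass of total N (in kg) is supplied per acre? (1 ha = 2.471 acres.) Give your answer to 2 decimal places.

nitrogen per hectare = 626.94 × 15% = 94.041 kg.
Convert to per acre: 94.041 × 0.404694 = 38.0579 kg.

38.06 kg N per acre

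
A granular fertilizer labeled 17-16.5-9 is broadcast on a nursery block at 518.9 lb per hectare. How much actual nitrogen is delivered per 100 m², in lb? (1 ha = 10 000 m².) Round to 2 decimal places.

0.88 lb N per hundred sq m

nitrogen per hectare = 518.9 × 17% = 88.213 lb.
Convert to per 100 m²: 88.213 × 0.01 = 0.88213 lb.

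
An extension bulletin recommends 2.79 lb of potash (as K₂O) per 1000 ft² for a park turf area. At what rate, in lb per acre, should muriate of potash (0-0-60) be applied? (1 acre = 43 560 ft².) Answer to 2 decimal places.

202.55 lb of product per acre

Product per 1000 ft² = 2.79 / 60% = 4.65 lb.
Convert to per acre: 4.65 × 43.56 = 202.554 lb.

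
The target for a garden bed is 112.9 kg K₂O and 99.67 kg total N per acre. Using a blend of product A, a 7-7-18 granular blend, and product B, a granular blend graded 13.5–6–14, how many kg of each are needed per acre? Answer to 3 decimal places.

88.807 kg product A, 692.248 kg product B

Let a = kg of product A, b = kg of product B (per acre).
K₂O: 0.18·a + 0.14·b = 112.9
N: 0.07·a + 0.135·b = 99.67
From row1: a = (112.9 − 0.14·b) / 0.18.
Into row2: 0.07·(112.9 − 0.14·b)/0.18 + 0.135·b = 99.67 → b = 692.2483, a = 88.8069.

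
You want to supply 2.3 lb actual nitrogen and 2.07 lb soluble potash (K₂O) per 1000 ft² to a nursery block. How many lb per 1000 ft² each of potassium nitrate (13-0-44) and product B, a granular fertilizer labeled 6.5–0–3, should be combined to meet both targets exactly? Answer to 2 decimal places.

With a, b = lb per 1000 ft² of potassium nitrate and product B:
N: 0.13·a + 0.065·b = 2.3
K₂O: 0.44·a + 0.03·b = 2.07
Eliminate a: (row1) − 0.13/0.44·(row2) → 0.0561364·b = 1.68841, so b = 30.0769.
Back-substitute: a = (2.3 − 0.065·30.0769) / 0.13 = 2.65385.

2.65 lb potassium nitrate, 30.08 lb product B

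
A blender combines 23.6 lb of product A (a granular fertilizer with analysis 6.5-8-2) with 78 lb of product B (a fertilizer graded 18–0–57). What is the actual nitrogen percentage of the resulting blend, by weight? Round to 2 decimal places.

Total mass = 23.6 + 78 = 101.6 lb.
N mass = 6.5%×23.6 + 18%×78 = 15.574 lb.
% N = 15.574 / 101.6 = 15.3287%.

15.33% N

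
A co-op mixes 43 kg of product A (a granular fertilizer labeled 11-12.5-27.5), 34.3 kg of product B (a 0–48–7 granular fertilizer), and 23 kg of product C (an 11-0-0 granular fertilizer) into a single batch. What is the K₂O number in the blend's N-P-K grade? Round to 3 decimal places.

Total mass = 43 + 34.3 + 23 = 100.3 kg.
K₂O mass = 27.5%×43 + 7%×34.3 + 0%×23 = 14.226 kg.
% K₂O = 14.226 / 100.3 = 14.1834%.

14.183% K₂O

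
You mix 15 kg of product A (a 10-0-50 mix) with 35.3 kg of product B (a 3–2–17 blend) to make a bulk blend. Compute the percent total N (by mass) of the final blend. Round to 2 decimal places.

5.09% N

Total mass = 15 + 35.3 = 50.3 kg.
N mass = 10%×15 + 3%×35.3 = 2.559 kg.
% N = 2.559 / 50.3 = 5.08748%.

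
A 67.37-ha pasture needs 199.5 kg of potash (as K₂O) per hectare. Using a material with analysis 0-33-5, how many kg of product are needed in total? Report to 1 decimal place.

Product per hectare = 199.5 / 5% = 3990 kg.
Total product = 3990 × 67.37 = 268806.3 kg.

268806.3 kg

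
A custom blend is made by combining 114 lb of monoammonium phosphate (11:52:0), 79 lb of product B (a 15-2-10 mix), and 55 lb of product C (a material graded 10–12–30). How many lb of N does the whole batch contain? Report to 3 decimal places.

N mass = 11%×114 + 15%×79 + 10%×55 = 29.89 lb.

29.890 lb N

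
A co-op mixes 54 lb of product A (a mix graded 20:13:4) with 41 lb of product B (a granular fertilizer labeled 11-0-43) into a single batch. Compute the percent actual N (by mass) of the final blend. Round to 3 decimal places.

Total mass = 54 + 41 = 95 lb.
N mass = 20%×54 + 11%×41 = 15.31 lb.
% N = 15.31 / 95 = 16.1158%.

16.116% N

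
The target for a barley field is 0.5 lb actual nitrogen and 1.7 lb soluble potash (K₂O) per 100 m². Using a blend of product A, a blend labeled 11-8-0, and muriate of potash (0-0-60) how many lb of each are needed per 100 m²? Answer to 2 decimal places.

With a, b = lb per 100 m² of product A and muriate of potash:
N: 0.11·a + 0·b = 0.5
K₂O: 0·a + 0.6·b = 1.7
Solving simultaneously: a = 4.54545, b = 2.83333.

4.55 lb product A, 2.83 lb muriate of potash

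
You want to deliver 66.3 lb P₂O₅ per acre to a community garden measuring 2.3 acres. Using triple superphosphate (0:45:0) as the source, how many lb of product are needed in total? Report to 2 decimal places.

Product per acre = 66.3 / 45% = 147.333 lb.
Total product = 147.333 × 2.3 = 338.867 lb.

338.87 lb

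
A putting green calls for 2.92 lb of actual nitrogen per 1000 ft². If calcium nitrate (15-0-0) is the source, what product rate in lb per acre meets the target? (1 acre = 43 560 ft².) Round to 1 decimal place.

848.0 lb of product per acre

Product per 1000 ft² = 2.92 / 15% = 19.4667 lb.
Convert to per acre: 19.4667 × 43.56 = 847.968 lb.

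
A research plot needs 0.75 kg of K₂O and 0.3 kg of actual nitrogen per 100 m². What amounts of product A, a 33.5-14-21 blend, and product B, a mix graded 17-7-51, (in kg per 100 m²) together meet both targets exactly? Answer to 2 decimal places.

0.19 kg product A, 1.39 kg product B

With a, b = kg per 100 m² of product A and product B:
K₂O: 0.21·a + 0.51·b = 0.75
N: 0.335·a + 0.17·b = 0.3
Eliminate a: (row1) − 0.21/0.335·(row2) → 0.403433·b = 0.56194, so b = 1.3929.
Back-substitute: a = (0.75 − 0.51·1.3929) / 0.21 = 0.188679.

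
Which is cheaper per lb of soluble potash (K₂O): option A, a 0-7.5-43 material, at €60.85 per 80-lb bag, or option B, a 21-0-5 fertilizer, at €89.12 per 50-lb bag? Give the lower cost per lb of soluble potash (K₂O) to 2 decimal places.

option A: K₂O per bag = 80 × 43% = 34.4 lb; cost = 60.85 / 34.4 = €1.7689/lb K₂O.
option B: K₂O per bag = 50 × 5% = 2.5 lb; cost = 89.12 / 2.5 = €35.6480/lb K₂O.
option A is cheaper.

€1.77 per lb K₂O (option A)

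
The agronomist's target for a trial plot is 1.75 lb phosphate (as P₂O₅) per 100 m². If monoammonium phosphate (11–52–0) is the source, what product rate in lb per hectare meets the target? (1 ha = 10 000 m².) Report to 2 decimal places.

Product per 100 m² = 1.75 / 52% = 3.36538 lb.
Convert to per hectare: 3.36538 × 100 = 336.538 lb.

336.54 lb of product per hectare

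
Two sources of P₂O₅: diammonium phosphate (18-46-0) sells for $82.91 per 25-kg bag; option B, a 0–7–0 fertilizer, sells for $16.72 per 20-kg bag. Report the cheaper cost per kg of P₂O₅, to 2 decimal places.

diammonium phosphate: P₂O₅ per bag = 25 × 46% = 11.5 kg; cost = 82.91 / 11.5 = $7.2096/kg P₂O₅.
option B: P₂O₅ per bag = 20 × 7% = 1.4 kg; cost = 16.72 / 1.4 = $11.9429/kg P₂O₅.
diammonium phosphate is cheaper.

$7.21 per kg P₂O₅ (diammonium phosphate)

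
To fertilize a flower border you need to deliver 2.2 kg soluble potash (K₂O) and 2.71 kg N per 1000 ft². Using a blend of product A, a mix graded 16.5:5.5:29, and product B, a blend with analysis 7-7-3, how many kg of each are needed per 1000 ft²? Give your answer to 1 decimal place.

Per-1000 ft² balance (a = product A, b = product B):
K₂O: 0.29·a + 0.03·b = 2.2
N: 0.165·a + 0.07·b = 2.71
From row1: a = (2.2 − 0.03·b) / 0.29.
Into row2: 0.165·(2.2 − 0.03·b)/0.29 + 0.07·b = 2.71 → b = 27.5505, a = 4.73616.

4.7 kg product A, 27.6 kg product B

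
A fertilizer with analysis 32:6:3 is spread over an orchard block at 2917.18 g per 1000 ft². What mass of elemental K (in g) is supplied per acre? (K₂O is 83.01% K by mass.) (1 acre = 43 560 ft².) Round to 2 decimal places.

K₂O per 1000 ft² = 2917.18 × 3% = 87.5154 g.
Elemental K = 87.5154 × 0.8301 = 72.6465 g per 1000 ft².
Convert to per acre: 72.6465 × 43.56 = 3164.483 g.

3164.48 g K per acre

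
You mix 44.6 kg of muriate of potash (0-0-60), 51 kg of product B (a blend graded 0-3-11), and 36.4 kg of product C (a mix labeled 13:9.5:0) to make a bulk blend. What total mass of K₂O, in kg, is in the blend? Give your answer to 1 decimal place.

32.4 kg K₂O

K₂O mass = 60%×44.6 + 11%×51 + 0%×36.4 = 32.37 kg.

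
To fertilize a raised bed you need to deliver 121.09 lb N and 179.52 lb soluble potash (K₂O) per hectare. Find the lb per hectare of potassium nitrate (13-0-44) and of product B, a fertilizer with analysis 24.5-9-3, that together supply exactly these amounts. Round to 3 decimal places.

388.351 lb potassium nitrate, 288.181 lb product B

With a, b = lb per hectare of potassium nitrate and product B:
N: 0.13·a + 0.245·b = 121.09
K₂O: 0.44·a + 0.03·b = 179.52
Solving simultaneously: a = 388.3513, b = 288.1809.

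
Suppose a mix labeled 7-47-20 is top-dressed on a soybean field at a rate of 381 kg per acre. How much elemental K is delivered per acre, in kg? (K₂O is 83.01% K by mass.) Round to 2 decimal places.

K₂O per acre = 381 × 20% = 76.2 kg.
Elemental K = 76.2 × 0.8301 = 63.2536 kg per acre.

63.25 kg K per acre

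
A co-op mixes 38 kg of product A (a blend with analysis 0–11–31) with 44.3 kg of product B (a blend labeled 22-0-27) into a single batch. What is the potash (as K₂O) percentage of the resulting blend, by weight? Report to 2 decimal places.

Total mass = 38 + 44.3 = 82.3 kg.
K₂O mass = 31%×38 + 27%×44.3 = 23.741 kg.
% K₂O = 23.741 / 82.3 = 28.8469%.

28.85% K₂O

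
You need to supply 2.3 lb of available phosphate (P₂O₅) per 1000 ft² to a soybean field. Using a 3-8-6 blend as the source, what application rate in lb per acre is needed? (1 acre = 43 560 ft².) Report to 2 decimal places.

Product per 1000 ft² = 2.3 / 8% = 28.75 lb.
Convert to per acre: 28.75 × 43.56 = 1252.35 lb.

1252.35 lb of product per acre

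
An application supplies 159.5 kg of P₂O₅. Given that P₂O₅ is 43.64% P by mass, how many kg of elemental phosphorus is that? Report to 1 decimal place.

P = 159.5 × 0.4364 = 69.6058 kg.

69.6 kg P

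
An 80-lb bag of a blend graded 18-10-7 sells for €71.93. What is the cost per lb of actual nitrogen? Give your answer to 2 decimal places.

N in bag = 80 × 18% = 14.4 lb.
Cost per lb N = €71.93 / 14.4 = €4.9951.

€5.00 per lb N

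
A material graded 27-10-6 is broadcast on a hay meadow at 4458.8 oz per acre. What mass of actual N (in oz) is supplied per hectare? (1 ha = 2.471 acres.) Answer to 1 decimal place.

nitrogen per acre = 4458.8 × 27% = 1203.88 oz.
Convert to per hectare: 1203.88 × 2.471 = 2974.78 oz.

2974.8 oz N per hectare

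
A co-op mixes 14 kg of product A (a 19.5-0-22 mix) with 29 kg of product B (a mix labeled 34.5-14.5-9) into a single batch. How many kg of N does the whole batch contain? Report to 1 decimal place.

12.7 kg N

N mass = 19.5%×14 + 34.5%×29 = 12.735 kg.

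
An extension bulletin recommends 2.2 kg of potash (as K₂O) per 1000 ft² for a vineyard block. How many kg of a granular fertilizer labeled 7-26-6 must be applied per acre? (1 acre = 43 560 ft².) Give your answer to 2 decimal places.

1597.20 kg of product per acre

Product per 1000 ft² = 2.2 / 6% = 36.6667 kg.
Convert to per acre: 36.6667 × 43.56 = 1597.2 kg.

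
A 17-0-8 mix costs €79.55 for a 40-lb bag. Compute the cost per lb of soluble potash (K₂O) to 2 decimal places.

K₂O in bag = 40 × 8% = 3.2 lb.
Cost per lb K₂O = €79.55 / 3.2 = €24.8594.

€24.86 per lb K₂O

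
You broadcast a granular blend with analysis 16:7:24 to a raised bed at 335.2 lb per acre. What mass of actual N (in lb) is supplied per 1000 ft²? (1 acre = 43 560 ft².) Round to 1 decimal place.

1.2 lb N per thousand sq ft

nitrogen per acre = 335.2 × 16% = 53.632 lb.
Convert to per 1000 ft²: 53.632 × 0.0229568 = 1.23122 lb.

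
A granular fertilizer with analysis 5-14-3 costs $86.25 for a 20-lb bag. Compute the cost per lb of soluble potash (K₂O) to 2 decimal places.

$143.75 per lb K₂O

K₂O in bag = 20 × 3% = 0.6 lb.
Cost per lb K₂O = $86.25 / 0.6 = $143.7500.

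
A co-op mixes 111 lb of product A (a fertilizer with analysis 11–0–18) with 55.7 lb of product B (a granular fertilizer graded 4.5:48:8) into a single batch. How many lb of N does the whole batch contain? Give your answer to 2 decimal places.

14.72 lb N

N mass = 11%×111 + 4.5%×55.7 = 14.7165 lb.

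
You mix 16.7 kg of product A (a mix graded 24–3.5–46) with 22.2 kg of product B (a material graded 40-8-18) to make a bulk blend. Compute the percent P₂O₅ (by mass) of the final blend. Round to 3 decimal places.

Total mass = 16.7 + 22.2 = 38.9 kg.
P₂O₅ mass = 3.5%×16.7 + 8%×22.2 = 2.3605 kg.
% P₂O₅ = 2.3605 / 38.9 = 6.06812%.

6.068% P₂O₅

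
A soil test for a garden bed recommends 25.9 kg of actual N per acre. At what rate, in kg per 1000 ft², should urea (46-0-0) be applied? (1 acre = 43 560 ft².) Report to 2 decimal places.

Product per acre = 25.9 / 46% = 56.3043 kg.
Convert to per 1000 ft²: 56.3043 × 0.0229568 = 1.29257 kg.

1.29 kg of product per thousand sq ft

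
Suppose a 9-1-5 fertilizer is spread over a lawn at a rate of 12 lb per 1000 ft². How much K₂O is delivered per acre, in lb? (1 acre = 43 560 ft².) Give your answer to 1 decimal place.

K₂O per 1000 ft² = 12 × 5% = 0.6 lb.
Convert to per acre: 0.6 × 43.56 = 26.136 lb.

26.1 lb K₂O per acre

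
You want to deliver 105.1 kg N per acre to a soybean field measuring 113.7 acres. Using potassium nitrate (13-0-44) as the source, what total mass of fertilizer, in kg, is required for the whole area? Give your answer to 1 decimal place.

Product per acre = 105.1 / 13% = 808.462 kg.
Total product = 808.462 × 113.7 = 91922.08 kg.

91922.1 kg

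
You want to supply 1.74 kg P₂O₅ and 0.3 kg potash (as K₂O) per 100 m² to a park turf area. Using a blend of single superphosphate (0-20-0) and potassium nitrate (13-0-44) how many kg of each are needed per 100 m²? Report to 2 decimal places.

Let a = kg of single superphosphate, b = kg of potassium nitrate (per 100 m²).
P₂O₅: 0.2·a + 0·b = 1.74
K₂O: 0·a + 0.44·b = 0.3
Solving simultaneously: a = 8.7, b = 0.681818.

8.70 kg single superphosphate, 0.68 kg potassium nitrate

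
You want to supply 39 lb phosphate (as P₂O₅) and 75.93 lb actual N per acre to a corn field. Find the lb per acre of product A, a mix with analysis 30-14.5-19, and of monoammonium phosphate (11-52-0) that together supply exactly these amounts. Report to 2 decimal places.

With a, b = lb per acre of product A and monoammonium phosphate:
P₂O₅: 0.145·a + 0.52·b = 39
N: 0.3·a + 0.11·b = 75.93
Eliminate b: (row1) − 0.52/0.11·(row2) → -1.27318·a = -319.942, so a = 251.293.
Then b = (75.93 − 0.3·251.293) / 0.11 = 4.92788.

251.29 lb product A, 4.93 lb monoammonium phosphate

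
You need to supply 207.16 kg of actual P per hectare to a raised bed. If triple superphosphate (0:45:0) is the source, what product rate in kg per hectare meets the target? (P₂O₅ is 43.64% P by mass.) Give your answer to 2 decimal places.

As P₂O₅: 207.16 / 0.4364 = 474.702 kg per hectare.
Product per hectare = 474.702 / 45% = 1054.894 kg.

1054.89 kg of product per hectare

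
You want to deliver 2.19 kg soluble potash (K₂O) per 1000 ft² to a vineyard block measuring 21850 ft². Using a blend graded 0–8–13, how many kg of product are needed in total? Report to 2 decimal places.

368.09 kg

Product per 1000 ft² = 2.19 / 13% = 16.8462 kg.
Total product = 16.8462 × 21850 / 1000 = 368.088 kg.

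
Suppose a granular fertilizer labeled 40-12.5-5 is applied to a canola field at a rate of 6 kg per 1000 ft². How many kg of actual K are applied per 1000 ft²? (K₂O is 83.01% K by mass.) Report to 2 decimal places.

0.25 kg K per thousand sq ft

K₂O per 1000 ft² = 6 × 5% = 0.3 kg.
Elemental K = 0.3 × 0.8301 = 0.24903 kg per 1000 ft².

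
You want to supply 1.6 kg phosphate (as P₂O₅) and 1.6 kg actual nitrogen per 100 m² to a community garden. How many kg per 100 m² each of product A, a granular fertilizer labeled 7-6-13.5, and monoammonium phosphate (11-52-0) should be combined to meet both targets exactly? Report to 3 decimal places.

22.013 kg product A, 0.537 kg monoammonium phosphate

Let a = kg of product A, b = kg of monoammonium phosphate (per 100 m²).
P₂O₅: 0.06·a + 0.52·b = 1.6
N: 0.07·a + 0.11·b = 1.6
Solving simultaneously: a = 22.0134, b = 0.536913.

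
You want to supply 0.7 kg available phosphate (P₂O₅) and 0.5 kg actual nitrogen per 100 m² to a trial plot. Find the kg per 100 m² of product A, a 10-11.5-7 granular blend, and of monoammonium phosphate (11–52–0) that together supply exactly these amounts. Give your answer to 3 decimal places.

Per-100 m² balance (a = product A, b = monoammonium phosphate):
P₂O₅: 0.115·a + 0.52·b = 0.7
N: 0.1·a + 0.11·b = 0.5
Eliminate b: (row1) − 0.52/0.11·(row2) → -0.357727·a = -1.66364, so a = 4.65057.
Then b = (0.5 − 0.1·4.65057) / 0.11 = 0.317662.

4.651 kg product A, 0.318 kg monoammonium phosphate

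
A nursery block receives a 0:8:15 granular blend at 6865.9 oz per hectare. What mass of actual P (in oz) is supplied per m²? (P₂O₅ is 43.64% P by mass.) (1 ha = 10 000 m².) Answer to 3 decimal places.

P₂O₅ per hectare = 6865.9 × 8% = 549.272 oz.
Elemental P = 549.272 × 0.4364 = 239.702 oz per hectare.
Convert to per m²: 239.702 × 0.0001 = 0.0239702 oz.

0.024 oz P per sq m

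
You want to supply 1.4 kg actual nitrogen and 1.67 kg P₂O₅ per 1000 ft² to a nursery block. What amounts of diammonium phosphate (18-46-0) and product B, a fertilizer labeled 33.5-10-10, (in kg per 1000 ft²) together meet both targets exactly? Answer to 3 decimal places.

3.082 kg diammonium phosphate, 2.523 kg product B

Per-1000 ft² balance (a = diammonium phosphate, b = product B):
N: 0.18·a + 0.335·b = 1.4
P₂O₅: 0.46·a + 0.1·b = 1.67
Eliminate b: (row1) − 0.335/0.1·(row2) → -1.361·a = -4.1945, so a = 3.08193.
Then b = (1.67 − 0.46·3.08193) / 0.1 = 2.52314.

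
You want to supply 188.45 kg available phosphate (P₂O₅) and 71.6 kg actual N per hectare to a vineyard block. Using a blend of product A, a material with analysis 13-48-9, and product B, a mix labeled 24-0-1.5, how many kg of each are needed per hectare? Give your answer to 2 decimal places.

Let a = kg of product A, b = kg of product B (per hectare).
P₂O₅: 0.48·a + 0·b = 188.45
N: 0.13·a + 0.24·b = 71.6
Eliminate b: (row1) − 0/0.24·(row2) → 0.48·a = 188.45, so a = 392.604.
Then b = (71.6 − 0.13·392.604) / 0.24 = 85.6727.

392.60 kg product A, 85.67 kg product B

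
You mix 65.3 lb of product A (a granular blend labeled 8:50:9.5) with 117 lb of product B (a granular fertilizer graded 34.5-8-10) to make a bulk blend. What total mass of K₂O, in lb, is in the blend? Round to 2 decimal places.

K₂O mass = 9.5%×65.3 + 10%×117 = 17.9035 lb.

17.90 lb K₂O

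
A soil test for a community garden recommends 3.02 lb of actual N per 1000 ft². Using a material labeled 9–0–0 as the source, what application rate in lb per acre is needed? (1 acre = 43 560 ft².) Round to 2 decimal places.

Product per 1000 ft² = 3.02 / 9% = 33.5556 lb.
Convert to per acre: 33.5556 × 43.56 = 1461.68 lb.

1461.68 lb of product per acre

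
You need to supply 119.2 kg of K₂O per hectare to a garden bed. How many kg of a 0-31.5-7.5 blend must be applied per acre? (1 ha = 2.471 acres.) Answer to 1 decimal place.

Product per hectare = 119.2 / 7.5% = 1589.33 kg.
Convert to per acre: 1589.33 × 0.404694 = 643.194 kg.

643.2 kg of product per acre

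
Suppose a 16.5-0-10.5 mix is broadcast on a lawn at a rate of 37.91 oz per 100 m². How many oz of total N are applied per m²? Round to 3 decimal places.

0.063 oz N per sq m

nitrogen per 100 m² = 37.91 × 16.5% = 6.25515 oz.
Convert to per m²: 6.25515 × 0.01 = 0.0625515 oz.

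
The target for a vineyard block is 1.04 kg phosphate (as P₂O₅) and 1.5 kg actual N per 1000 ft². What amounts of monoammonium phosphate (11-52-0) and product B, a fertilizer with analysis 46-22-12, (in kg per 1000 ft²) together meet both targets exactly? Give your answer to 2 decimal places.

0.69 kg monoammonium phosphate, 3.10 kg product B

Let a = kg of monoammonium phosphate, b = kg of product B (per 1000 ft²).
P₂O₅: 0.52·a + 0.22·b = 1.04
N: 0.11·a + 0.46·b = 1.5
Eliminate b: (row1) − 0.22/0.46·(row2) → 0.467391·a = 0.322609, so a = 0.690233.
Then b = (1.5 − 0.11·0.690233) / 0.46 = 3.09581.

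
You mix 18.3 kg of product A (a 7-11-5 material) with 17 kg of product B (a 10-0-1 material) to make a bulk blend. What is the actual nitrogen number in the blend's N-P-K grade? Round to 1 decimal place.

8.4% N

Total mass = 18.3 + 17 = 35.3 kg.
N mass = 7%×18.3 + 10%×17 = 2.981 kg.
% N = 2.981 / 35.3 = 8.44476%.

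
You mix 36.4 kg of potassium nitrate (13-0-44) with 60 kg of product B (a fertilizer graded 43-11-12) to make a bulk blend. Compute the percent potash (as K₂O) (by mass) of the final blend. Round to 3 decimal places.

24.083% K₂O

Total mass = 36.4 + 60 = 96.4 kg.
K₂O mass = 44%×36.4 + 12%×60 = 23.216 kg.
% K₂O = 23.216 / 96.4 = 24.08299%.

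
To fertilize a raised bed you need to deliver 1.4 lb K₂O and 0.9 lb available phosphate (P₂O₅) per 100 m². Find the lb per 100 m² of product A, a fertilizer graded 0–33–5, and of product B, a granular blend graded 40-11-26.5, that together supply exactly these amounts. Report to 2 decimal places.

1.03 lb product A, 5.09 lb product B

Per-100 m² balance (a = product A, b = product B):
K₂O: 0.05·a + 0.265·b = 1.4
P₂O₅: 0.33·a + 0.11·b = 0.9
Solving simultaneously: a = 1.03112, b = 5.08847.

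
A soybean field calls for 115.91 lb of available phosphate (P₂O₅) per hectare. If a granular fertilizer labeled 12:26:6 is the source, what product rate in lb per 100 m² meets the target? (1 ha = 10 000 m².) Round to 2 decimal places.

4.46 lb of product per hundred sq m

Product per hectare = 115.91 / 26% = 445.808 lb.
Convert to per 100 m²: 445.808 × 0.01 = 4.45808 lb.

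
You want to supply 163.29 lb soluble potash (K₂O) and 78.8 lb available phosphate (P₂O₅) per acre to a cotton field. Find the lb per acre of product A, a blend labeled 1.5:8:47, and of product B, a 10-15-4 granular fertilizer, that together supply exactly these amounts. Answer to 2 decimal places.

317.11 lb product A, 356.21 lb product B

With a, b = lb per acre of product A and product B:
K₂O: 0.47·a + 0.04·b = 163.29
P₂O₅: 0.08·a + 0.15·b = 78.8
From row1: a = (163.29 − 0.04·b) / 0.47.
Into row2: 0.08·(163.29 − 0.04·b)/0.47 + 0.15·b = 78.8 → b = 356.208, a = 317.10996.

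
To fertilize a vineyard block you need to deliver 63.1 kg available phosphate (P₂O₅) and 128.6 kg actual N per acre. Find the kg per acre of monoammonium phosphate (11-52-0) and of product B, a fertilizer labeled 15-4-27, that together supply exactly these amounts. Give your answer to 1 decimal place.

58.7 kg monoammonium phosphate, 814.3 kg product B

With a, b = kg per acre of monoammonium phosphate and product B:
P₂O₅: 0.52·a + 0.04·b = 63.1
N: 0.11·a + 0.15·b = 128.6
From row1: a = (63.1 − 0.04·b) / 0.52.
Into row2: 0.11·(63.1 − 0.04·b)/0.52 + 0.15·b = 128.6 → b = 814.28, a = 58.7092.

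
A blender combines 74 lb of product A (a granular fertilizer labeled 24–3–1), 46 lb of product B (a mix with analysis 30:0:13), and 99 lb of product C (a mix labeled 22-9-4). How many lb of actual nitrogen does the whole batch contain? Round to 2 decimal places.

N mass = 24%×74 + 30%×46 + 22%×99 = 53.34 lb.

53.34 lb N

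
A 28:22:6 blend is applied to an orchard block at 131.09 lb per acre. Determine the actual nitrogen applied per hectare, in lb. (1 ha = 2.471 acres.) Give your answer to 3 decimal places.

90.699 lb N per hectare

nitrogen per acre = 131.09 × 28% = 36.7052 lb.
Convert to per hectare: 36.7052 × 2.471 = 90.6985 lb.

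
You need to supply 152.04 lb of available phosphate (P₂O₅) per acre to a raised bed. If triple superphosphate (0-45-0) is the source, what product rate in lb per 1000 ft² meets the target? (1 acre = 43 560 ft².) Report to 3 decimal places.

Product per acre = 152.04 / 45% = 337.867 lb.
Convert to per 1000 ft²: 337.867 × 0.0229568 = 7.75635 lb.

7.756 lb of product per thousand sq ft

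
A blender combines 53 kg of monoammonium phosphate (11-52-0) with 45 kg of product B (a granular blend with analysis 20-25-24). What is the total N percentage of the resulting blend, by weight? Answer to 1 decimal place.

15.1% N

Total mass = 53 + 45 = 98 kg.
N mass = 11%×53 + 20%×45 = 14.83 kg.
% N = 14.83 / 98 = 15.1327%.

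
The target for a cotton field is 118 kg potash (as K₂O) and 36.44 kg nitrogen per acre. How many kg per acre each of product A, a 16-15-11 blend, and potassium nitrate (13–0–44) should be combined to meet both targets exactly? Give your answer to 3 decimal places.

12.364 kg product A, 265.091 kg potassium nitrate

Per-acre balance (a = product A, b = potassium nitrate):
K₂O: 0.11·a + 0.44·b = 118
N: 0.16·a + 0.13·b = 36.44
Eliminate a: (row1) − 0.11/0.16·(row2) → 0.350625·b = 92.9475, so b = 265.0909.
Back-substitute: a = (118 − 0.44·265.0909) / 0.11 = 12.3636.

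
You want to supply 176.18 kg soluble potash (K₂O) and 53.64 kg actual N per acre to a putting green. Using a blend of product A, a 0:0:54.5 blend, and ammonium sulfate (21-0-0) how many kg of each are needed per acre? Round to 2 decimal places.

With a, b = kg per acre of product A and ammonium sulfate:
K₂O: 0.545·a + 0·b = 176.18
N: 0·a + 0.21·b = 53.64
Solving simultaneously: a = 323.266, b = 255.429.

323.27 kg product A, 255.43 kg ammonium sulfate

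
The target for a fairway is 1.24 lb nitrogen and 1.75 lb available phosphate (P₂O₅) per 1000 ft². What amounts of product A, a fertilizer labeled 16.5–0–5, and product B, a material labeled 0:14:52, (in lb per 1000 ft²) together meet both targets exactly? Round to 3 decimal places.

Let a = lb of product A, b = lb of product B (per 1000 ft²).
N: 0.165·a + 0·b = 1.24
P₂O₅: 0·a + 0.14·b = 1.75
Solving simultaneously: a = 7.51515, b = 12.5.

7.515 lb product A, 12.500 lb product B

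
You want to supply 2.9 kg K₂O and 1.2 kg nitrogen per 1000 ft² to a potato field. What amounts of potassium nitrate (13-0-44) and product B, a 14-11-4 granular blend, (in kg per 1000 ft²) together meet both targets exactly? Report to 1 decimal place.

6.3 kg potassium nitrate, 2.7 kg product B

Let a = kg of potassium nitrate, b = kg of product B (per 1000 ft²).
K₂O: 0.44·a + 0.04·b = 2.9
N: 0.13·a + 0.14·b = 1.2
Eliminate a: (row1) − 0.44/0.13·(row2) → -0.433846·b = -1.16154, so b = 2.6773.
Back-substitute: a = (2.9 − 0.04·2.6773) / 0.44 = 6.34752.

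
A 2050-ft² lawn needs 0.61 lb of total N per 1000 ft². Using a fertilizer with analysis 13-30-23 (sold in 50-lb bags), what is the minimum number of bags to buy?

1 bags

Product per 1000 ft² = 0.61 / 13% = 4.69231 lb.
Total product = 4.69231 × 2050 / 1000 = 9.61923 lb.
Bags = ⌈9.61923 / 50⌉ = 1.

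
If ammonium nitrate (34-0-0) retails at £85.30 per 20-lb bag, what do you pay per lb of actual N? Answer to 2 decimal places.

N in bag = 20 × 34% = 6.8 lb.
Cost per lb N = £85.30 / 6.8 = £12.5441.

£12.54 per lb N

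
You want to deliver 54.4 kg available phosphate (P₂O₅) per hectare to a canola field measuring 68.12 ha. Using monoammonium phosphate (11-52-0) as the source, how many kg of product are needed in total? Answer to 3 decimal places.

Product per hectare = 54.4 / 52% = 104.615 kg.
Total product = 104.615 × 68.12 = 7126.4 kg.

7126.400 kg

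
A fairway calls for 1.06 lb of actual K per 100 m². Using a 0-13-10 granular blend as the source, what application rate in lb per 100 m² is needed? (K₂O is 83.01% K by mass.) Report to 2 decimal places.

12.77 lb of product per hundred sq m

As K₂O: 1.06 / 0.8301 = 1.27695 lb per 100 m².
Product per 100 m² = 1.27695 / 10% = 12.7695 lb.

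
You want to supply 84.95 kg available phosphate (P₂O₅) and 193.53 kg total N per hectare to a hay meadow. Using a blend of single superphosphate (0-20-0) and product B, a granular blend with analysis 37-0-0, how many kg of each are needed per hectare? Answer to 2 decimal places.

Per-hectare balance (a = single superphosphate, b = product B):
P₂O₅: 0.2·a + 0·b = 84.95
N: 0·a + 0.37·b = 193.53
Solving simultaneously: a = 424.75, b = 523.054.

424.75 kg single superphosphate, 523.05 kg product B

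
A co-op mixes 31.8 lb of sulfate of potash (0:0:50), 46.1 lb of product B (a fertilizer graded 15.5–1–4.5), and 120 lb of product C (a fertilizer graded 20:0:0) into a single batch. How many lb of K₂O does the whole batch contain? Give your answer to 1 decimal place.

18.0 lb K₂O

K₂O mass = 50%×31.8 + 4.5%×46.1 + 0%×120 = 17.9745 lb.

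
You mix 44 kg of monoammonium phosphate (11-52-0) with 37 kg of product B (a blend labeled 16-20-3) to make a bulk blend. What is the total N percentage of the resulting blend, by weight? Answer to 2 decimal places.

13.28% N

Total mass = 44 + 37 = 81 kg.
N mass = 11%×44 + 16%×37 = 10.76 kg.
% N = 10.76 / 81 = 13.284%.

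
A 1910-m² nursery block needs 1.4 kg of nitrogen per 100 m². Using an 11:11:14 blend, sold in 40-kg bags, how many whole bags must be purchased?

Product per 100 m² = 1.4 / 11% = 12.7273 kg.
Total product = 12.7273 × 1910 / 100 = 243.091 kg.
Bags = ⌈243.091 / 40⌉ = 7.

7 bags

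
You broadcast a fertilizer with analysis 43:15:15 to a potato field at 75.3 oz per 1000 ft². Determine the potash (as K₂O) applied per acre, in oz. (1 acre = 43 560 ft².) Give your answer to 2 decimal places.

492.01 oz K₂O per acre

K₂O per 1000 ft² = 75.3 × 15% = 11.295 oz.
Convert to per acre: 11.295 × 43.56 = 492.0102 oz.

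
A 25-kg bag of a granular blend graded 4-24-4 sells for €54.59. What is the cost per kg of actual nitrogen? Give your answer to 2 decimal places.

€54.59 per kg N

N in bag = 25 × 4% = 1 kg.
Cost per kg N = €54.59 / 1 = €54.5900.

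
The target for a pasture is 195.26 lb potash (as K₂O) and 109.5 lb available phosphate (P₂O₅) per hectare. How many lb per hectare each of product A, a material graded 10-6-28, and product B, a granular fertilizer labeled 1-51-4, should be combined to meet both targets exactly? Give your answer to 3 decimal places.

With a, b = lb per hectare of product A and product B:
K₂O: 0.28·a + 0.04·b = 195.26
P₂O₅: 0.06·a + 0.51·b = 109.5
Eliminate a: (row1) − 0.28/0.06·(row2) → -2.34·b = -315.74, so b = 134.9316.
Back-substitute: a = (195.26 − 0.04·134.9316) / 0.28 = 678.0812.

678.081 lb product A, 134.932 lb product B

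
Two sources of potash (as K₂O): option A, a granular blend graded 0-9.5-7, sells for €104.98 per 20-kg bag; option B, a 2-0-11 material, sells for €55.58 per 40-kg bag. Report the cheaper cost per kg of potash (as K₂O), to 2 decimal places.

option A: K₂O per bag = 20 × 7% = 1.4 kg; cost = 104.98 / 1.4 = €74.9857/kg K₂O.
option B: K₂O per bag = 40 × 11% = 4.4 kg; cost = 55.58 / 4.4 = €12.6318/kg K₂O.
option B is cheaper.

€12.63 per kg K₂O (option B)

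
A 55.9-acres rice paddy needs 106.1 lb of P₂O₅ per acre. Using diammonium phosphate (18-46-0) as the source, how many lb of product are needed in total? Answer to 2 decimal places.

12893.46 lb

Product per acre = 106.1 / 46% = 230.652 lb.
Total product = 230.652 × 55.9 = 12893.457 lb.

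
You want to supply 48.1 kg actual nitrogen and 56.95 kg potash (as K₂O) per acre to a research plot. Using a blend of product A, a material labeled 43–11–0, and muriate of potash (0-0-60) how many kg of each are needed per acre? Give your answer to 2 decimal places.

111.86 kg product A, 94.92 kg muriate of potash

Per-acre balance (a = product A, b = muriate of potash):
N: 0.43·a + 0·b = 48.1
K₂O: 0·a + 0.6·b = 56.95
Solving simultaneously: a = 111.8605, b = 94.9167.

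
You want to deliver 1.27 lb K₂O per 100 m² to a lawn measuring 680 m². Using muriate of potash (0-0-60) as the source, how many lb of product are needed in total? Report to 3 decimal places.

Product per 100 m² = 1.27 / 60% = 2.11667 lb.
Total product = 2.11667 × 680 / 100 = 14.3933 lb.

14.393 lb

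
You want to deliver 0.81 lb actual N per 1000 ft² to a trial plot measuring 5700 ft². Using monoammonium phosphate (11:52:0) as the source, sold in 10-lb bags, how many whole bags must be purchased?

5 bags

Product per 1000 ft² = 0.81 / 11% = 7.36364 lb.
Total product = 7.36364 × 5700 / 1000 = 41.9727 lb.
Bags = ⌈41.9727 / 10⌉ = 5.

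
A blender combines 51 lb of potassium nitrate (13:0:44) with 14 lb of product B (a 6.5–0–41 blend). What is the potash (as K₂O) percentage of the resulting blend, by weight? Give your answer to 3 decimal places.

Total mass = 51 + 14 = 65 lb.
K₂O mass = 44%×51 + 41%×14 = 28.18 lb.
% K₂O = 28.18 / 65 = 43.3538%.

43.354% K₂O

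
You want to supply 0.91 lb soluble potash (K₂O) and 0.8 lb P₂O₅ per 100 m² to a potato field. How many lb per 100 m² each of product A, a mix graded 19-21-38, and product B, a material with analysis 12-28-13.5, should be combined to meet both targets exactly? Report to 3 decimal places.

Per-100 m² balance (a = product A, b = product B):
K₂O: 0.38·a + 0.135·b = 0.91
P₂O₅: 0.21·a + 0.28·b = 0.8
Solving simultaneously: a = 1.88085, b = 1.44651.

1.881 lb product A, 1.447 lb product B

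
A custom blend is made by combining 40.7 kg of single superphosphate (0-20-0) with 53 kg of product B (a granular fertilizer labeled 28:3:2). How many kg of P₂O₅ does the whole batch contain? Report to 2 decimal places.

P₂O₅ mass = 20%×40.7 + 3%×53 = 9.73 kg.

9.73 kg P₂O₅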